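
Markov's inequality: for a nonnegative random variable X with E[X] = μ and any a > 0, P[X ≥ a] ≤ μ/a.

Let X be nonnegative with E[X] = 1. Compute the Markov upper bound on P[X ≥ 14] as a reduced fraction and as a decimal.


μ = E[X] = 1, a = 14.
Markov: P[X ≥ 14] ≤ μ/a = (1)/14 = 1/14.
Numerically: ≈ 0.071.
(Since a = 14 > μ = 1.000, the bound 1/14 is < 1 and informative.)

P[X ≥ 14] ≤ 1/14 ≈ 0.071.


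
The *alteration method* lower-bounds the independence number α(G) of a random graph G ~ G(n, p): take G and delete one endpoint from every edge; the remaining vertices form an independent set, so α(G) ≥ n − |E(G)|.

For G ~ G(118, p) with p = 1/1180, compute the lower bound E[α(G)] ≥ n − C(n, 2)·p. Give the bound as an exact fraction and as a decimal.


E[|E(G)|] = C(118, 2)·p = 6903 · (1/1180) = 117/20.
E[α(G)] ≥ n − E[|E(G)|] = 118 − 117/20 = 2243/20.
Numerically: ≈ 112.15000.
(This is only a lower bound; the true E[α(G)] may be larger.)

E[α(G)] ≥ 2243/20 ≈ 112.15000.


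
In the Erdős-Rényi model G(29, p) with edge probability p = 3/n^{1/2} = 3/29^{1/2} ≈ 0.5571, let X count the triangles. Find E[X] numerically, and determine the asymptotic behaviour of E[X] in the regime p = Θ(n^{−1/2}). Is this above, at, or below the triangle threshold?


Number of potential triangles: C(29, 3) = 3654.
Each occurs with probability p³ ≈ (0.5571)³ ≈ 1.728888e-01.
By linearity: E[X] = C(29, 3)·p³ ≈ 3654 · 1.728888e-01 ≈ 631.7355.
Since α = 1/2 < 1, p = c/n^{1/2} ≫ 1/n is above the triangle threshold p ~ 1/n. Asymptotically E[X] ~ (c³/6)·n^{3(1−α)} = (3³/6)·n^{1.5} → ∞; triangles are abundant w.h.p.

E[X] ≈ 631.7355; in regime p = Θ(1/n^{1/2}) E[X] diverges (above the triangle threshold p ~ 1/n).


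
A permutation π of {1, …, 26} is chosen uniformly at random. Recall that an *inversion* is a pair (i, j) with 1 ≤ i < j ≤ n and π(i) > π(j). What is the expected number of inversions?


Write X = Σ X_I over the C(26, 2) = 325 pairs i < j, with X_I the indicator of one inversion.
There are 325 indicators.
For each fixed pair i < j, the values π(i) and π(j) are two distinct elements of {1, …, 26} in uniformly random order; by symmetry P[π(i) > π(j)] = 1/2.
By linearity: E[X] = 325 · (1/2) = C(26, 2) · (1/2) = 325/2 = 325/2 ≈ 162.500000.

E[X] = 325/2 = 162.500000.


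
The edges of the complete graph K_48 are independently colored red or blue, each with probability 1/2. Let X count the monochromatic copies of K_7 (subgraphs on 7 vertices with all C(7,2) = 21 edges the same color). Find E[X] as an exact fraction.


Let X = Σ_S X_S over the C(48, 7) = 73629072 subsets S of size 7, where X_S = 1 if the K_7 on S is monochromatic.
For a fixed S, the K_7 on S has C(7, 2) = 21 edges. P[all 21 edges red] = (1/2)^21, and likewise for blue, so P[monochromatic] = 2·(1/2)^21 = 2^{1 − 21} = 1/1048576.
By linearity of expectation: E[X] = C(48, 7) · 2^{1 − 21} = 73629072 · 1/1048576 = 4601817/65536.
Numerically: E[X] ≈ 70.218.

E[X] = C(48,7)·2^(1−C(7,2)) = 4601817/65536 ≈ 70.218.


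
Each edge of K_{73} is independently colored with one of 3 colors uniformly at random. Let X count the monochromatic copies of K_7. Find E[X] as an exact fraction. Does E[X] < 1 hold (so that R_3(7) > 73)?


E[X] = C(73, 7) · 3^{1 − 21} = 1629348612 · 3^{−20} = 1629348612/3486784401.
As a reduced fraction: E[X] = 543116204/1162261467 ≈ 0.4673.
Is E[X] < 1? YES.
Since E[X] < 1, there exists a 3-coloring of K_{73} with no monochromatic K_7; hence R_3(7) > 73.

E[X] = 543116204/1162261467 ≈ 0.4673; E[X] < 1, so R_3(7) > 73.


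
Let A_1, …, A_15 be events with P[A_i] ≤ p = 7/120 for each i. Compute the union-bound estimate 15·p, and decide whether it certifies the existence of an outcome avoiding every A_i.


Union bound: P[∪_{i=1}^{15} A_i] ≤ Σ_i P[A_i] ≤ 15·p = 15·(7/120) = 7/8.
Numerically: 7/8 ≈ 0.8750.
Is 7/8 < 1? YES.
Since P[∪ A_i] ≤ 7/8 < 1, the complement has P[∩ A_i^c] ≥ 1 − 7/8 = 1/8 > 0, so some outcome avoids every A_i.

15·p = 7/8 ≈ 0.8750; existence CERTIFIED by the union bound.


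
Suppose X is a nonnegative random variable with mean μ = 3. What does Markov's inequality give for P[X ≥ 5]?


μ = E[X] = 3, a = 5.
Markov: P[X ≥ 5] ≤ μ/a = (3)/5 = 3/5.
Numerically: ≈ 0.60000.
(Since a = 5 > μ = 3.00000, the bound 3/5 is < 1 and informative.)

P[X ≥ 5] ≤ 3/5 ≈ 0.60000.


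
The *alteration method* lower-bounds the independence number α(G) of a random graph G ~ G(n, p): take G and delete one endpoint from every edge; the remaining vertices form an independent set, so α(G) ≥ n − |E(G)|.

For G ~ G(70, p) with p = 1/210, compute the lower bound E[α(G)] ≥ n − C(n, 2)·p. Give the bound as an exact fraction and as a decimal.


E[|E(G)|] = C(70, 2)·p = 2415 · (1/210) = 23/2.
E[α(G)] ≥ n − E[|E(G)|] = 70 − 23/2 = 117/2.
Numerically: ≈ 58.50000.
(This is only a lower bound; the true E[α(G)] may be larger.)

E[α(G)] ≥ 117/2 ≈ 58.50000.


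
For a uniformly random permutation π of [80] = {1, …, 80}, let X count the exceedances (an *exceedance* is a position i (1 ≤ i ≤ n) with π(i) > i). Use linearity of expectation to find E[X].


Write X = Σ_{i=1}^{80} X_i, where X_i = 1_{π(i) > i}.
For each fixed i, π(i) is uniform over {1, …, 80} (marginal of a uniform permutation), so P[π(i) > i] = (n − i)/n. Summing: Σ_{i=1}^{80} (n − i)/n = (0 + 1 + … + 79)/80 = 80(80 − 1)/(2·80) = (80 − 1)/2.
Hence E[X] = Σ_{i=1}^{80} (80 − i)/80 = 79/2 ≈ 39.500.

E[X] = 79/2 = 39.500.


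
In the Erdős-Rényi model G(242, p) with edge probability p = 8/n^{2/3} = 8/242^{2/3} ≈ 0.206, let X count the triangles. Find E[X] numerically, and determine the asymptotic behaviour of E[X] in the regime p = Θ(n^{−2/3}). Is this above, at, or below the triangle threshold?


Number of potential triangles: C(242, 3) = 2332880.
Each occurs with probability p³ ≈ (0.206)³ ≈ 8.74257e-03.
By linearity: E[X] = C(242, 3)·p³ ≈ 2332880 · 8.74257e-03 ≈ 20395.372.
Since α = 2/3 < 1, p = c/n^{2/3} ≫ 1/n is above the triangle threshold p ~ 1/n. Asymptotically E[X] ~ (c³/6)·n^{3(1−α)} = (8³/6)·n^{1} → ∞; triangles are abundant w.h.p.

E[X] ≈ 20395.372; in regime p = Θ(1/n^{2/3}) E[X] diverges (above the triangle threshold p ~ 1/n).


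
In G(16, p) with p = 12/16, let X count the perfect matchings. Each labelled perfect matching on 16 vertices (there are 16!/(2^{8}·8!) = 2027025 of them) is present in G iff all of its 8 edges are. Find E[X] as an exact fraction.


K_16 has 16!/(2^{8}·8!) = 2027025 labelled perfect matchings.
For each such perfect matching H, let X_H = 1 if all 8 edges of H are present in G. Then P[X_H = 1] = p^{8} = (3/4)^{8} = 6561/65536.
Summing the indicators: E[X] = Σ_H E[X_H] = 2027025 · p^{8} = 2027025 · 6561/65536 = 13299311025/65536.
Numerically: E[X] ≈ 202931.

E[X] = 2027025 · (3/4)^{8} = 13299311025/65536 ≈ 202931.


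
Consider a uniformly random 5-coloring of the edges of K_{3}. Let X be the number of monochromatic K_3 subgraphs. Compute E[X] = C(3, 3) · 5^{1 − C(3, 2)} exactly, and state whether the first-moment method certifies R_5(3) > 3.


E[X] = C(3, 3) · 5^{1 − 3} = 1 · 5^{−2} = 1/25.
As a reduced fraction: E[X] = 1/25 ≈ 0.040000.
Is E[X] < 1? YES.
Since E[X] < 1, there exists a 5-coloring of K_{3} with no monochromatic K_3; hence R_5(3) > 3.

E[X] = 1/25 ≈ 0.040000; E[X] < 1, so R_5(3) > 3.


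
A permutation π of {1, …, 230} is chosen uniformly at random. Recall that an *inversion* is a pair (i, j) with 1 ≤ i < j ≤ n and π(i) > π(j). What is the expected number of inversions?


Write X = Σ X_I over the C(230, 2) = 26335 pairs i < j, with X_I the indicator of one inversion.
There are 26335 indicators.
For each fixed pair i < j, the values π(i) and π(j) are two distinct elements of {1, …, 230} in uniformly random order; by symmetry P[π(i) > π(j)] = 1/2.
By linearity: E[X] = 26335 · (1/2) = C(230, 2) · (1/2) = 26335/2 = 26335/2 ≈ 13167.50000.

E[X] = 26335/2 = 13167.50000.


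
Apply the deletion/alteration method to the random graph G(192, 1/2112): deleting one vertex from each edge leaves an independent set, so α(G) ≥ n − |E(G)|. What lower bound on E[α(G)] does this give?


E[|E(G)|] = C(192, 2)·p = 18336 · (1/2112) = 191/22.
E[α(G)] ≥ n − E[|E(G)|] = 192 − 191/22 = 4033/22.
Numerically: ≈ 183.318182.
(This is only a lower bound; the true E[α(G)] may be larger.)

E[α(G)] ≥ 4033/22 ≈ 183.318182.


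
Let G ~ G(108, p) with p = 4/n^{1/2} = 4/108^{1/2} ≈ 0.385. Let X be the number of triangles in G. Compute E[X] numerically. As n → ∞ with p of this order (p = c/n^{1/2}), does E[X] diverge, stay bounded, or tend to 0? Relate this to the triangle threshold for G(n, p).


Number of potential triangles: C(108, 3) = 204156.
Each occurs with probability p³ ≈ (0.385)³ ≈ 5.70222e-02.
By linearity: E[X] = C(108, 3)·p³ ≈ 204156 · 5.70222e-02 ≈ 11641.434.
Since α = 1/2 < 1, p = c/n^{1/2} ≫ 1/n is above the triangle threshold p ~ 1/n. Asymptotically E[X] ~ (c³/6)·n^{3(1−α)} = (4³/6)·n^{1.5} → ∞; triangles are abundant w.h.p.

E[X] ≈ 11641.434; in regime p = Θ(1/n^{1/2}) E[X] diverges (above the triangle threshold p ~ 1/n).


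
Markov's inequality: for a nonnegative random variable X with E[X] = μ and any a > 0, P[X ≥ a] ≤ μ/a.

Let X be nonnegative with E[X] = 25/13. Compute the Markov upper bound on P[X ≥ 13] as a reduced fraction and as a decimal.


μ = E[X] = 25/13, a = 13.
Markov: P[X ≥ 13] ≤ μ/a = (25/13)/13 = 25/169.
Numerically: ≈ 0.148.
(Since a = 13 > μ = 1.923, the bound 25/169 is < 1 and informative.)

P[X ≥ 13] ≤ 25/169 ≈ 0.148.


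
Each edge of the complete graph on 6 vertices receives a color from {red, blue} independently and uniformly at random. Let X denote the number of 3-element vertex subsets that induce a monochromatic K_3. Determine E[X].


Let X = Σ_S X_S over the C(6, 3) = 20 subsets S of size 3, where X_S = 1 if the K_3 on S is monochromatic.
For a fixed S, the K_3 on S has C(3, 2) = 3 edges. P[all 3 edges red] = (1/2)^3, and likewise for blue, so P[monochromatic] = 2·(1/2)^3 = 2^{1 − 3} = 1/4.
By linearity: E[X] = C(6, 3) · 2^{1 − 3} = 20 · 1/4 = 5.
Numerically: E[X] ≈ 5.00000.

E[X] = C(6,3)·2^(1−C(3,2)) = 5 ≈ 5.00000.


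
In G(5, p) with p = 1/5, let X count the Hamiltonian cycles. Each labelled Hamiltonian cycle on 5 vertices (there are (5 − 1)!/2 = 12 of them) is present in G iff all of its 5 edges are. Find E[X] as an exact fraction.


K_5 has (5 − 1)!/2 = 12 labelled Hamiltonian cycles.
For each such Hamiltonian cycle H, let X_H = 1 if all 5 edges of H are present in G. Then P[X_H = 1] = p^{5} = (1/5)^{5} = 1/3125.
Summing the indicators: E[X] = Σ_H E[X_H] = 12 · p^{5} = 12 · 1/3125 = 12/3125.
Numerically: E[X] ≈ 0.00384.

E[X] = 12 · (1/5)^{5} = 12/3125 ≈ 0.00384.


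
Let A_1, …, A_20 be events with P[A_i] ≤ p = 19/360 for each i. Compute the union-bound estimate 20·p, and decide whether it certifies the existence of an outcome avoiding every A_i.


Union bound: P[∪_{i=1}^{20} A_i] ≤ Σ_i P[A_i] ≤ 20·p = 20·(19/360) = 19/18.
Numerically: 19/18 ≈ 1.056.
Is 19/18 < 1? NO.
Since the bound 19/18 is ≥ 1, the union bound is uninformative here; it does NOT by itself certify existence.

20·p = 19/18 ≈ 1.056; existence NOT certified by the union bound.


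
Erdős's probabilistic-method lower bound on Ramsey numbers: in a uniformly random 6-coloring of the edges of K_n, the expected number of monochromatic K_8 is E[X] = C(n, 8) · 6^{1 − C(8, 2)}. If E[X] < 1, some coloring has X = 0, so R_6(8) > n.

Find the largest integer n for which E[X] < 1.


We need C(n, 8) · 6^{1 − 28} < 1, i.e. C(n, 8) < 6^{28 − 1} = 1023490369077469249536.
Check values of n near the boundary:
  n = 1591: C(1591, 8) = 1000427749141189953870; 1000427749141189953870 < 1023490369077469249536? YES
  n = 1592: C(1592, 8) = 1005480414540892933435; 1005480414540892933435 < 1023490369077469249536? YES
  n = 1593: C(1593, 8) = 1010555394551193970323; 1010555394551193970323 < 1023490369077469249536? YES
  n = 1594: C(1594, 8) = 1015652773590544255167; 1015652773590544255167 < 1023490369077469249536? YES
  n = 1595: C(1595, 8) = 1020772636343363633895; 1020772636343363633895 < 1023490369077469249536? YES
  n = 1596: C(1596, 8) = 1025915067760710553965; 1025915067760710553965 < 1023490369077469249536? NO
The largest n with C(n, 8) < 1023490369077469249536 is n = 1595 (where E[X] = 113419181815929292655/113721152119718805504 ≈ 0.997). Hence R_6(8) > 1595, i.e. R_6(8) ≥ 1596.

Largest n = 1595; hence R_6(8) > 1595.


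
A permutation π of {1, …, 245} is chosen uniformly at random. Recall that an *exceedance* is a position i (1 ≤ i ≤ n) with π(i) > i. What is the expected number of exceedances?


Write X = Σ_{i=1}^{245} X_i, where X_i = 1_{π(i) > i}.
For each fixed i, π(i) is uniform over {1, …, 245} (marginal of a uniform permutation), so P[π(i) > i] = (n − i)/n. Summing: Σ_{i=1}^{245} (n − i)/n = (0 + 1 + … + 244)/245 = 245(245 − 1)/(2·245) = (245 − 1)/2.
Hence E[X] = Σ_{i=1}^{245} (245 − i)/245 = 122 ≈ 122.00000.

E[X] = 122 = 122.00000.


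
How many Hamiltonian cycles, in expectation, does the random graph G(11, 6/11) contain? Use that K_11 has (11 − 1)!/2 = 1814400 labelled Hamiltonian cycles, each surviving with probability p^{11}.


K_11 has (11 − 1)!/2 = 1814400 labelled Hamiltonian cycles.
For each such Hamiltonian cycle H, let X_H = 1 if all 11 edges of H are present in G. Then P[X_H = 1] = p^{11} = (6/11)^{11} = 362797056/285311670611.
By linearity of expectation: E[X] = Σ_H E[X_H] = 1814400 · p^{11} = 1814400 · 362797056/285311670611 = 658258978406400/285311670611.
Numerically: E[X] ≈ 2.31e+03.

E[X] = 1814400 · (6/11)^{11} = 658258978406400/285311670611 ≈ 2.31e+03.


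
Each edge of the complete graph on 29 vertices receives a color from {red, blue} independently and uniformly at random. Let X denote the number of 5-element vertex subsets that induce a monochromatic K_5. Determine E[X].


Let X = Σ_S X_S over the C(29, 5) = 118755 subsets S of size 5, where X_S = 1 if the K_5 on S is monochromatic.
For a fixed S, the K_5 on S has C(5, 2) = 10 edges. P[all 10 edges red] = (1/2)^10, and likewise for blue, so P[monochromatic] = 2·(1/2)^10 = 2^{1 − 10} = 1/512.
By linearity: E[X] = C(29, 5) · 2^{1 − 10} = 118755 · 1/512 = 118755/512.
Numerically: E[X] ≈ 231.94336.

E[X] = C(29,5)·2^(1−C(5,2)) = 118755/512 ≈ 231.94336.


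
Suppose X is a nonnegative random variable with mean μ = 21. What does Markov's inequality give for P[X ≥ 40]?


μ = E[X] = 21, a = 40.
Markov: P[X ≥ 40] ≤ μ/a = (21)/40 = 21/40.
Numerically: ≈ 0.525.
(Since a = 40 > μ = 21.000, the bound 21/40 is < 1 and informative.)

P[X ≥ 40] ≤ 21/40 ≈ 0.525.


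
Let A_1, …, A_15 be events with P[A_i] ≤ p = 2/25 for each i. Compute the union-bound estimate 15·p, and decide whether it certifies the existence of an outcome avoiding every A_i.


Union bound: P[∪_{i=1}^{15} A_i] ≤ Σ_i P[A_i] ≤ 15·p = 15·(2/25) = 6/5.
Numerically: 6/5 ≈ 1.20000.
Is 6/5 < 1? NO.
Since the bound 6/5 is ≥ 1, the union bound is uninformative here; it does NOT by itself certify existence.

15·p = 6/5 ≈ 1.20000; existence NOT certified by the union bound.


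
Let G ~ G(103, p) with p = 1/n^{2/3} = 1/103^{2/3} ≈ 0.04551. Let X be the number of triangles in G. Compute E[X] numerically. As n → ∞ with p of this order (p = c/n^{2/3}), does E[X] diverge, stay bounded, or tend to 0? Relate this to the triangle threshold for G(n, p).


Number of potential triangles: C(103, 3) = 176851.
Each occurs with probability p³ ≈ (0.04551)³ ≈ 9.425959e-05.
By linearity: E[X] = C(103, 3)·p³ ≈ 176851 · 9.425959e-05 ≈ 16.6699.
Since α = 2/3 < 1, p = c/n^{2/3} ≫ 1/n is above the triangle threshold p ~ 1/n. Asymptotically E[X] ~ (c³/6)·n^{3(1−α)} = (1³/6)·n^{1} → ∞; triangles are abundant w.h.p.

E[X] ≈ 16.6699; in regime p = Θ(1/n^{2/3}) E[X] diverges (above the triangle threshold p ~ 1/n).


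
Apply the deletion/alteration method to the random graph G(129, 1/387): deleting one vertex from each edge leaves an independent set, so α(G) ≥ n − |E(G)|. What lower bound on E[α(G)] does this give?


E[|E(G)|] = C(129, 2)·p = 8256 · (1/387) = 64/3.
E[α(G)] ≥ n − E[|E(G)|] = 129 − 64/3 = 323/3.
Numerically: ≈ 107.66667.
(This is only a lower bound; the true E[α(G)] may be larger.)

E[α(G)] ≥ 323/3 ≈ 107.66667.


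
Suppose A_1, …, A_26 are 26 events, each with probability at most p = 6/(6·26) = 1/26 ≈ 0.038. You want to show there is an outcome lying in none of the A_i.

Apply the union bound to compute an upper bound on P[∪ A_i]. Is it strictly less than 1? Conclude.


Union bound: P[∪_{i=1}^{26} A_i] ≤ Σ_i P[A_i] ≤ 26·p = 26·(1/26) = 1.
Numerically: 1 ≈ 1.000.
Is 1 < 1? NO.
Since the bound 1 is ≥ 1, the union bound is uninformative here; it does NOT by itself certify existence.

26·p = 1 ≈ 1.000; existence NOT certified by the union bound.


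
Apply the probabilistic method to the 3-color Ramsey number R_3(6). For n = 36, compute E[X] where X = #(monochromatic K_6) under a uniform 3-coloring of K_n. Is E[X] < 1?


E[X] = C(36, 6) · 3^{1 − 15} = 1947792 · 3^{−14} = 1947792/4782969.
As a reduced fraction: E[X] = 649264/1594323 ≈ 0.4072.
Is E[X] < 1? YES.
Since E[X] < 1, there exists a 3-coloring of K_{36} with no monochromatic K_6; hence R_3(6) > 36.

E[X] = 649264/1594323 ≈ 0.4072; E[X] < 1, so R_3(6) > 36.


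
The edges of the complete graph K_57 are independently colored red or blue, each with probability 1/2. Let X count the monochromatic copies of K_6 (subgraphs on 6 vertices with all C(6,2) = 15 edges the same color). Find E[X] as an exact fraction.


Let X = Σ_S X_S over the C(57, 6) = 36288252 subsets S of size 6, where X_S = 1 if the K_6 on S is monochromatic.
For a fixed S, the K_6 on S has C(6, 2) = 15 edges. P[all 15 edges red] = (1/2)^15, and likewise for blue, so P[monochromatic] = 2·(1/2)^15 = 2^{1 − 15} = 1/16384.
By linearity of expectation: E[X] = C(57, 6) · 2^{1 − 15} = 36288252 · 1/16384 = 9072063/4096.
Numerically: E[X] ≈ 2214.8591.

E[X] = C(57,6)·2^(1−C(6,2)) = 9072063/4096 ≈ 2214.8591.


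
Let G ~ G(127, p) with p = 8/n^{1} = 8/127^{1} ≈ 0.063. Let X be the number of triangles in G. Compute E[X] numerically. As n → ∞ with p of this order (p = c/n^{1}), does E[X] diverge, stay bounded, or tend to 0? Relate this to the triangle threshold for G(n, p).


Number of potential triangles: C(127, 3) = 333375.
Each occurs with probability p³ ≈ (0.063)³ ≈ 2.49953e-04.
By linearity: E[X] = C(127, 3)·p³ ≈ 333375 · 2.49953e-04 ≈ 83.328.
Here α = 1, so p = 8/n is exactly at the triangle threshold p ~ 1/n. Asymptotically E[X] → c³/6 = 8³/6 = 256/3 ≈ 85.333, a bounded constant. In this regime the triangle count is asymptotically Poisson(c³/6).

E[X] ≈ 83.328; in regime p = Θ(1/n^{1}) E[X] stays bounded (at the triangle threshold p ~ 1/n).


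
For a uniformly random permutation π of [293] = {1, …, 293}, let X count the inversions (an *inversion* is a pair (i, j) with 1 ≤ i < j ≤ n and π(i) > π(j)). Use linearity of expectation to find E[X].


Write X = Σ X_I over the C(293, 2) = 42778 pairs i < j, with X_I the indicator of one inversion.
There are 42778 indicators.
For each fixed pair i < j, the values π(i) and π(j) are two distinct elements of {1, …, 293} in uniformly random order; by symmetry P[π(i) > π(j)] = 1/2.
By linearity: E[X] = 42778 · (1/2) = C(293, 2) · (1/2) = 42778/2 = 21389 ≈ 21389.00000.

E[X] = 21389 = 21389.00000.


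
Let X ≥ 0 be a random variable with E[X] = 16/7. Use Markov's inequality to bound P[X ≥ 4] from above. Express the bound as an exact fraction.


μ = E[X] = 16/7, a = 4.
Markov: P[X ≥ 4] ≤ μ/a = (16/7)/4 = 4/7.
Numerically: ≈ 0.571429.
(Since a = 4 > μ = 2.285714, the bound 4/7 is < 1 and informative.)

P[X ≥ 4] ≤ 4/7 ≈ 0.571429.


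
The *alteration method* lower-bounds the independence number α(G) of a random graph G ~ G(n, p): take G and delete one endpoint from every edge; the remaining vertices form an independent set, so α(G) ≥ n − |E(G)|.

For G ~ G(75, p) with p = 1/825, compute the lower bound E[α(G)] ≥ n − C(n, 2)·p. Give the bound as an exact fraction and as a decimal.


E[|E(G)|] = C(75, 2)·p = 2775 · (1/825) = 37/11.
E[α(G)] ≥ n − E[|E(G)|] = 75 − 37/11 = 788/11.
Numerically: ≈ 71.636.
(This is only a lower bound; the true E[α(G)] may be larger.)

E[α(G)] ≥ 788/11 ≈ 71.636.


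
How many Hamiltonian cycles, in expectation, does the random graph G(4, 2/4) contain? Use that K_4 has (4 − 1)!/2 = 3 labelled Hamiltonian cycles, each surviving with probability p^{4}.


K_4 has (4 − 1)!/2 = 3 labelled Hamiltonian cycles.
For each such Hamiltonian cycle H, let X_H = 1 if all 4 edges of H are present in G. Then P[X_H = 1] = p^{4} = (1/2)^{4} = 1/16.
By linearity of expectation: E[X] = Σ_H E[X_H] = 3 · p^{4} = 3 · 1/16 = 3/16.
Numerically: E[X] ≈ 0.1875.

E[X] = 3 · (1/2)^{4} = 3/16 ≈ 0.1875.


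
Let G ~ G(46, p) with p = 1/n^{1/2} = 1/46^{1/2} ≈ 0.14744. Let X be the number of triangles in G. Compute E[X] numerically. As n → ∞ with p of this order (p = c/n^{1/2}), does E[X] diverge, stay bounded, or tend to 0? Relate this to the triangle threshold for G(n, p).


Number of potential triangles: C(46, 3) = 15180.
Each occurs with probability p³ ≈ (0.14744)³ ≈ 3.2052599e-03.
By linearity: E[X] = C(46, 3)·p³ ≈ 15180 · 3.2052599e-03 ≈ 48.65585.
Since α = 1/2 < 1, p = c/n^{1/2} ≫ 1/n is above the triangle threshold p ~ 1/n. Asymptotically E[X] ~ (c³/6)·n^{3(1−α)} = (1³/6)·n^{1.5} → ∞; triangles are abundant w.h.p.

E[X] ≈ 48.65585; in regime p = Θ(1/n^{1/2}) E[X] diverges (above the triangle threshold p ~ 1/n).


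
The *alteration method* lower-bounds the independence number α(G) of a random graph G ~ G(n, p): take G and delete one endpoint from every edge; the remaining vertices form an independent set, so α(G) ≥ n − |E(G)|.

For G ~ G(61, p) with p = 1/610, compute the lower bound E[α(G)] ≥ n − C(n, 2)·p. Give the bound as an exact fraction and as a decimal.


E[|E(G)|] = C(61, 2)·p = 1830 · (1/610) = 3.
E[α(G)] ≥ n − E[|E(G)|] = 61 − 3 = 58.
Numerically: ≈ 58.0000.
(This is only a lower bound; the true E[α(G)] may be larger.)

E[α(G)] ≥ 58 ≈ 58.0000.


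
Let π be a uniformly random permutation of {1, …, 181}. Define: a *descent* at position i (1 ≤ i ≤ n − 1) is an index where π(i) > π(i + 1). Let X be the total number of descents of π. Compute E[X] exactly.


Write X = Σ X_I over i = 1, …, 180, with X_I the indicator of one descent.
There are 180 indicators.
For each fixed i, the pair (π(i), π(i+1)) is a uniformly random ordered pair of distinct values from {1, …, 181}; by symmetry P[π(i) > π(i+1)] = 1/2.
By linearity: E[X] = 180 · (1/2) = (181 − 1) · (1/2) = 90 ≈ 90.000.

E[X] = 90 = 90.000.


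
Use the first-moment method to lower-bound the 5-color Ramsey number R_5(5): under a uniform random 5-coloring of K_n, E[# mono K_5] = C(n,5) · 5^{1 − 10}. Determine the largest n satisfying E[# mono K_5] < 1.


We need C(n, 5) · 5^{1 − 10} < 1, i.e. C(n, 5) < 5^{10 − 1} = 1953125.
Check values of n near the boundary:
  n = 45: C(45, 5) = 1221759; 1221759 < 1953125? YES
  n = 46: C(46, 5) = 1370754; 1370754 < 1953125? YES
  n = 47: C(47, 5) = 1533939; 1533939 < 1953125? YES
  n = 48: C(48, 5) = 1712304; 1712304 < 1953125? YES
  n = 49: C(49, 5) = 1906884; 1906884 < 1953125? YES
  n = 50: C(50, 5) = 2118760; 2118760 < 1953125? NO
  n = 51: C(51, 5) = 2349060; 2349060 < 1953125? NO
The largest n with C(n, 5) < 1953125 is n = 49 (where E[X] = 1906884/1953125 ≈ 0.9763). Hence R_5(5) > 49, i.e. R_5(5) ≥ 50.

Largest n = 49; hence R_5(5) > 49.


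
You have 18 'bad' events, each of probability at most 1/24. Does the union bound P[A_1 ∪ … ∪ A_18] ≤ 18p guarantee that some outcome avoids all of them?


Union bound: P[∪_{i=1}^{18} A_i] ≤ Σ_i P[A_i] ≤ 18·p = 18·(1/24) = 3/4.
Numerically: 3/4 ≈ 0.7500000.
Is 3/4 < 1? YES.
Since P[∪ A_i] ≤ 3/4 < 1, the complement has P[∩ A_i^c] ≥ 1 − 3/4 = 1/4 > 0, so some outcome avoids every A_i.

18·p = 3/4 ≈ 0.7500000; existence CERTIFIED by the union bound.


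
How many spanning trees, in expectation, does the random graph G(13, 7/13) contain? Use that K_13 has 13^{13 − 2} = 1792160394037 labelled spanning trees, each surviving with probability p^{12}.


K_13 has 13^{13 − 2} = 1792160394037 labelled spanning trees.
For each such spanning tree H, let X_H = 1 if all 12 edges of H are present in G. Then P[X_H = 1] = p^{12} = (7/13)^{12} = 13841287201/23298085122481.
By linearity: E[X] = Σ_H E[X_H] = 1792160394037 · p^{12} = 1792160394037 · 13841287201/23298085122481 = 13841287201/13.
Numerically: E[X] ≈ 1.06471e+09.

E[X] = 1792160394037 · (7/13)^{12} = 13841287201/13 ≈ 1.06471e+09.


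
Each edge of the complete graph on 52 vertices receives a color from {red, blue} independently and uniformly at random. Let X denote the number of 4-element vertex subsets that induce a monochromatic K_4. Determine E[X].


Let X = Σ_S X_S over the C(52, 4) = 270725 subsets S of size 4, where X_S = 1 if the K_4 on S is monochromatic.
For a fixed S, the K_4 on S has C(4, 2) = 6 edges. P[all 6 edges red] = (1/2)^6, and likewise for blue, so P[monochromatic] = 2·(1/2)^6 = 2^{1 − 6} = 1/32.
By linearity of expectation: E[X] = C(52, 4) · 2^{1 − 6} = 270725 · 1/32 = 270725/32.
Numerically: E[X] ≈ 8460.15625.

E[X] = C(52,4)·2^(1−C(4,2)) = 270725/32 ≈ 8460.15625.


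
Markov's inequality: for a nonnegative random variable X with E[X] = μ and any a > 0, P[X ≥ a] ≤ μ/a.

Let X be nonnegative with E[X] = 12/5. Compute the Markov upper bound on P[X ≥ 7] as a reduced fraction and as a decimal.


μ = E[X] = 12/5, a = 7.
Markov: P[X ≥ 7] ≤ μ/a = (12/5)/7 = 12/35.
Numerically: ≈ 0.342857.
(Since a = 7 > μ = 2.400000, the bound 12/35 is < 1 and informative.)

P[X ≥ 7] ≤ 12/35 ≈ 0.342857.


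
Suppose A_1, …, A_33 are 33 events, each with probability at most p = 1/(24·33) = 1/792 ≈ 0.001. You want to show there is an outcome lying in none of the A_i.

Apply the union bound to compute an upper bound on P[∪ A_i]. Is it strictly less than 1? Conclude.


Union bound: P[∪_{i=1}^{33} A_i] ≤ Σ_i P[A_i] ≤ 33·p = 33·(1/792) = 1/24.
Numerically: 1/24 ≈ 0.042.
Is 1/24 < 1? YES.
Since P[∪ A_i] ≤ 1/24 < 1, the complement has P[∩ A_i^c] ≥ 1 − 1/24 = 23/24 > 0, so some outcome avoids every A_i.

33·p = 1/24 ≈ 0.042; existence CERTIFIED by the union bound.


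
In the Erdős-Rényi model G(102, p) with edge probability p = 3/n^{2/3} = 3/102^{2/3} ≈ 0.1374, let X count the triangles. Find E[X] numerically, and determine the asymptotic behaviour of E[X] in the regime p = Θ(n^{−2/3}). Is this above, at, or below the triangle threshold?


Number of potential triangles: C(102, 3) = 171700.
Each occurs with probability p³ ≈ (0.1374)³ ≈ 2.595156e-03.
By linearity: E[X] = C(102, 3)·p³ ≈ 171700 · 2.595156e-03 ≈ 445.5882.
Since α = 2/3 < 1, p = c/n^{2/3} ≫ 1/n is above the triangle threshold p ~ 1/n. Asymptotically E[X] ~ (c³/6)·n^{3(1−α)} = (3³/6)·n^{1} → ∞; triangles are abundant w.h.p.

E[X] ≈ 445.5882; in regime p = Θ(1/n^{2/3}) E[X] diverges (above the triangle threshold p ~ 1/n).


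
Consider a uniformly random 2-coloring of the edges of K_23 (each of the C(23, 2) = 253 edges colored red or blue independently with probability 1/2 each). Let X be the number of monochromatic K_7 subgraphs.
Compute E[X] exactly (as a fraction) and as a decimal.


Let X = Σ_S X_S over the C(23, 7) = 245157 subsets S of size 7, where X_S = 1 if the K_7 on S is monochromatic.
For a fixed S, the K_7 on S has C(7, 2) = 21 edges. P[all 21 edges red] = (1/2)^21, and likewise for blue, so P[monochromatic] = 2·(1/2)^21 = 2^{1 − 21} = 1/1048576.
By linearity: E[X] = C(23, 7) · 2^{1 − 21} = 245157 · 1/1048576 = 245157/1048576.
Numerically: E[X] ≈ 0.234.

E[X] = C(23,7)·2^(1−C(7,2)) = 245157/1048576 ≈ 0.234.


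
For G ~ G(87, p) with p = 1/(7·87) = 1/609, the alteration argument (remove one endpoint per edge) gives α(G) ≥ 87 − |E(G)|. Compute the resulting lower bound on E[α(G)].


E[|E(G)|] = C(87, 2)·p = 3741 · (1/609) = 43/7.
E[α(G)] ≥ n − E[|E(G)|] = 87 − 43/7 = 566/7.
Numerically: ≈ 80.85714.
(This is only a lower bound; the true E[α(G)] may be larger.)

E[α(G)] ≥ 566/7 ≈ 80.85714.


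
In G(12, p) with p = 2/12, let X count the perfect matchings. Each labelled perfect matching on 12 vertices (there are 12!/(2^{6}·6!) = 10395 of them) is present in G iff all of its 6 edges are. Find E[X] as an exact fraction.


K_12 has 12!/(2^{6}·6!) = 10395 labelled perfect matchings.
For each such perfect matching H, let X_H = 1 if all 6 edges of H are present in G. Then P[X_H = 1] = p^{6} = (1/6)^{6} = 1/46656.
By linearity: E[X] = Σ_H E[X_H] = 10395 · p^{6} = 10395 · 1/46656 = 385/1728.
Numerically: E[X] ≈ 0.2228.

E[X] = 10395 · (1/6)^{6} = 385/1728 ≈ 0.2228.


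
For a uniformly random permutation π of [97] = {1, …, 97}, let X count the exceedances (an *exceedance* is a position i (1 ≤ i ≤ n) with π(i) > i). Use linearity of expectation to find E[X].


Write X = Σ_{i=1}^{97} X_i, where X_i = 1_{π(i) > i}.
For each fixed i, π(i) is uniform over {1, …, 97} (marginal of a uniform permutation), so P[π(i) > i] = (n − i)/n. Summing: Σ_{i=1}^{97} (n − i)/n = (0 + 1 + … + 96)/97 = 97(97 − 1)/(2·97) = (97 − 1)/2.
Hence E[X] = Σ_{i=1}^{97} (97 − i)/97 = 48 ≈ 48.00000.

E[X] = 48 = 48.00000.


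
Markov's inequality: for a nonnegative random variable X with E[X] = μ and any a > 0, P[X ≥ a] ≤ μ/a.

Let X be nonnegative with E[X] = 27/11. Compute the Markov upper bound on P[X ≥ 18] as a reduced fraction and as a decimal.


μ = E[X] = 27/11, a = 18.
Markov: P[X ≥ 18] ≤ μ/a = (27/11)/18 = 3/22.
Numerically: ≈ 0.136.
(Since a = 18 > μ = 2.455, the bound 3/22 is < 1 and informative.)

P[X ≥ 18] ≤ 3/22 ≈ 0.136.


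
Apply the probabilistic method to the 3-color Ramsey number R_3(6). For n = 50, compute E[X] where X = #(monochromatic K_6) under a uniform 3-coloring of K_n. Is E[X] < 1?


E[X] = C(50, 6) · 3^{1 − 15} = 15890700 · 3^{−14} = 15890700/4782969.
As a reduced fraction: E[X] = 5296900/1594323 ≈ 3.3223506.
Is E[X] < 1? NO.
Since E[X] ≥ 1, the first-moment bound is inconclusive at n = 50; it does NOT by itself certify R_3(6) > 50.

E[X] = 5296900/1594323 ≈ 3.3223506; E[X] ≥ 1; first-moment method inconclusive here.


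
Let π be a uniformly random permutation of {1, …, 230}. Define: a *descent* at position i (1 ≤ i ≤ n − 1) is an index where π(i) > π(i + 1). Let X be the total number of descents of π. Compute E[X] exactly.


Write X = Σ X_I over i = 1, …, 229, with X_I the indicator of one descent.
There are 229 indicators.
For each fixed i, the pair (π(i), π(i+1)) is a uniformly random ordered pair of distinct values from {1, …, 230}; by symmetry P[π(i) > π(i+1)] = 1/2.
By linearity: E[X] = 229 · (1/2) = (230 − 1) · (1/2) = 229/2 ≈ 114.50000.

E[X] = 229/2 = 114.50000.


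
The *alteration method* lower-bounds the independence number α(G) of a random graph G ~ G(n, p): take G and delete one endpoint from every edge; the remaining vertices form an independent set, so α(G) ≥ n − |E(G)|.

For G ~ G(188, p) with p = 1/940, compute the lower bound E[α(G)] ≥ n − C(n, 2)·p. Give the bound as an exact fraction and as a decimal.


E[|E(G)|] = C(188, 2)·p = 17578 · (1/940) = 187/10.
E[α(G)] ≥ n − E[|E(G)|] = 188 − 187/10 = 1693/10.
Numerically: ≈ 169.30000.
(This is only a lower bound; the true E[α(G)] may be larger.)

E[α(G)] ≥ 1693/10 ≈ 169.30000.


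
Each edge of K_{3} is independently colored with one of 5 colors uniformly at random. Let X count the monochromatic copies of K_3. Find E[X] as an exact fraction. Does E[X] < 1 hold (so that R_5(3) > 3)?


E[X] = C(3, 3) · 5^{1 − 3} = 1 · 5^{−2} = 1/25.
As a reduced fraction: E[X] = 1/25 ≈ 0.0400000.
Is E[X] < 1? YES.
Since E[X] < 1, there exists a 5-coloring of K_{3} with no monochromatic K_3; hence R_5(3) > 3.

E[X] = 1/25 ≈ 0.0400000; E[X] < 1, so R_5(3) > 3.


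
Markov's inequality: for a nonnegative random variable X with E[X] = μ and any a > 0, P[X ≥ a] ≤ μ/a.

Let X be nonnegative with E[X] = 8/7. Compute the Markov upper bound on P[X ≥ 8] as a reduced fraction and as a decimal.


μ = E[X] = 8/7, a = 8.
Markov: P[X ≥ 8] ≤ μ/a = (8/7)/8 = 1/7.
Numerically: ≈ 0.143.
(Since a = 8 > μ = 1.143, the bound 1/7 is < 1 and informative.)

P[X ≥ 8] ≤ 1/7 ≈ 0.143.


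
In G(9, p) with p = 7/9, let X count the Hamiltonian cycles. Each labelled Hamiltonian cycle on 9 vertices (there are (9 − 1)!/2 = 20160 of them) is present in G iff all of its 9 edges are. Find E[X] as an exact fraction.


K_9 has (9 − 1)!/2 = 20160 labelled Hamiltonian cycles.
For each such Hamiltonian cycle H, let X_H = 1 if all 9 edges of H are present in G. Then P[X_H = 1] = p^{9} = (7/9)^{9} = 40353607/387420489.
By linearity of expectation: E[X] = Σ_H E[X_H] = 20160 · p^{9} = 20160 · 40353607/387420489 = 90392079680/43046721.
Numerically: E[X] ≈ 2099.86.

E[X] = 20160 · (7/9)^{9} = 90392079680/43046721 ≈ 2099.86.


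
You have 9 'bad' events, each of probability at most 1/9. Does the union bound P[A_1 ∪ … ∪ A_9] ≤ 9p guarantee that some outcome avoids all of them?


Union bound: P[∪_{i=1}^{9} A_i] ≤ Σ_i P[A_i] ≤ 9·p = 9·(1/9) = 1.
Numerically: 1 ≈ 1.0000.
Is 1 < 1? NO.
Since the bound 1 is ≥ 1, the union bound is uninformative here; it does NOT by itself certify existence.

9·p = 1 ≈ 1.0000; existence NOT certified by the union bound.


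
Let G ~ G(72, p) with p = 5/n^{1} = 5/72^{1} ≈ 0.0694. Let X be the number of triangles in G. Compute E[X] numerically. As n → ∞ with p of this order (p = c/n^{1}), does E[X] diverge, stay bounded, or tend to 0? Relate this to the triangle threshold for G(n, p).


Number of potential triangles: C(72, 3) = 59640.
Each occurs with probability p³ ≈ (0.0694)³ ≈ 3.34898e-04.
By linearity: E[X] = C(72, 3)·p³ ≈ 59640 · 3.34898e-04 ≈ 19.973.
Here α = 1, so p = 5/n is exactly at the triangle threshold p ~ 1/n. Asymptotically E[X] → c³/6 = 5³/6 = 125/6 ≈ 20.833, a bounded constant. In this regime the triangle count is asymptotically Poisson(c³/6).

E[X] ≈ 19.973; in regime p = Θ(1/n^{1}) E[X] stays bounded (at the triangle threshold p ~ 1/n).


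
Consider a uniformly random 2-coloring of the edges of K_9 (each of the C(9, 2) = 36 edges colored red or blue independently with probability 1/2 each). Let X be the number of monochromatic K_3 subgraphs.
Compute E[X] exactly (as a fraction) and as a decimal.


Let X = Σ_S X_S over the C(9, 3) = 84 subsets S of size 3, where X_S = 1 if the K_3 on S is monochromatic.
For a fixed S, the K_3 on S has C(3, 2) = 3 edges. P[all 3 edges red] = (1/2)^3, and likewise for blue, so P[monochromatic] = 2·(1/2)^3 = 2^{1 − 3} = 1/4.
By linearity of expectation: E[X] = C(9, 3) · 2^{1 − 3} = 84 · 1/4 = 21.
Numerically: E[X] ≈ 21.000000.

E[X] = C(9,3)·2^(1−C(3,2)) = 21 ≈ 21.000000.


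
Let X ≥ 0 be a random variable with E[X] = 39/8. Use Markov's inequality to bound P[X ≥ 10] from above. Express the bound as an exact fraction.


μ = E[X] = 39/8, a = 10.
Markov: P[X ≥ 10] ≤ μ/a = (39/8)/10 = 39/80.
Numerically: ≈ 0.48750.
(Since a = 10 > μ = 4.87500, the bound 39/80 is < 1 and informative.)

P[X ≥ 10] ≤ 39/80 ≈ 0.48750.


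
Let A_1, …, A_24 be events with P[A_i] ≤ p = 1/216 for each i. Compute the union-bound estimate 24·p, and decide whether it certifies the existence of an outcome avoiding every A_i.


Union bound: P[∪_{i=1}^{24} A_i] ≤ Σ_i P[A_i] ≤ 24·p = 24·(1/216) = 1/9.
Numerically: 1/9 ≈ 0.111.
Is 1/9 < 1? YES.
Since P[∪ A_i] ≤ 1/9 < 1, the complement has P[∩ A_i^c] ≥ 1 − 1/9 = 8/9 > 0, so some outcome avoids every A_i.

24·p = 1/9 ≈ 0.111; existence CERTIFIED by the union bound.


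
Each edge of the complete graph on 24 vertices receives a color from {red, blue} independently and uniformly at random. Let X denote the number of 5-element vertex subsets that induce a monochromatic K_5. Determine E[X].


Let X = Σ_S X_S over the C(24, 5) = 42504 subsets S of size 5, where X_S = 1 if the K_5 on S is monochromatic.
For a fixed S, the K_5 on S has C(5, 2) = 10 edges. P[all 10 edges red] = (1/2)^10, and likewise for blue, so P[monochromatic] = 2·(1/2)^10 = 2^{1 − 10} = 1/512.
By linearity of expectation: E[X] = C(24, 5) · 2^{1 − 10} = 42504 · 1/512 = 5313/64.
Numerically: E[X] ≈ 83.016.

E[X] = C(24,5)·2^(1−C(5,2)) = 5313/64 ≈ 83.016.


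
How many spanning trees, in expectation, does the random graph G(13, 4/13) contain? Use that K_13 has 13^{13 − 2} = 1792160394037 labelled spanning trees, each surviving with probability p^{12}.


K_13 has 13^{13 − 2} = 1792160394037 labelled spanning trees.
For each such spanning tree H, let X_H = 1 if all 12 edges of H are present in G. Then P[X_H = 1] = p^{12} = (4/13)^{12} = 16777216/23298085122481.
By linearity: E[X] = Σ_H E[X_H] = 1792160394037 · p^{12} = 1792160394037 · 16777216/23298085122481 = 16777216/13.
Numerically: E[X] ≈ 1.291e+06.

E[X] = 1792160394037 · (4/13)^{12} = 16777216/13 ≈ 1.291e+06.


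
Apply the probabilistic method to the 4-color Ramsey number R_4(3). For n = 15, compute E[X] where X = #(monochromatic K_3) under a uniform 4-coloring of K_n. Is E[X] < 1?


E[X] = C(15, 3) · 4^{1 − 3} = 455 · 4^{−2} = 455/16.
As a reduced fraction: E[X] = 455/16 ≈ 28.43750.
Is E[X] < 1? NO.
Since E[X] ≥ 1, the first-moment bound is inconclusive at n = 15; it does NOT by itself certify R_4(3) > 15.

E[X] = 455/16 ≈ 28.43750; E[X] ≥ 1; first-moment method inconclusive here.


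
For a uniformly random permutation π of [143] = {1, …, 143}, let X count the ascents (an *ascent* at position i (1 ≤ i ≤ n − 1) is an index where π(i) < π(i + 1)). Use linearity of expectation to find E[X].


Write X = Σ X_I over i = 1, …, 142, with X_I the indicator of one ascent.
There are 142 indicators.
For each fixed i, the pair (π(i), π(i+1)) is a uniformly random ordered pair of distinct values from {1, …, 143}; by symmetry P[π(i) < π(i+1)] = 1/2.
By linearity: E[X] = 142 · (1/2) = (143 − 1) · (1/2) = 71 ≈ 71.000.

E[X] = 71 = 71.000.


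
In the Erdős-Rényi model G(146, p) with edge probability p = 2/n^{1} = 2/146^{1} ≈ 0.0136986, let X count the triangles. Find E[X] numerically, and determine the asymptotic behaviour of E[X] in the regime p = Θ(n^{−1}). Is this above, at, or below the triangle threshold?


Number of potential triangles: C(146, 3) = 508080.
Each occurs with probability p³ ≈ (0.0136986)³ ≈ 2.57058175e-06.
By linearity: E[X] = C(146, 3)·p³ ≈ 508080 · 2.57058175e-06 ≈ 1.306061.
Here α = 1, so p = 2/n is exactly at the triangle threshold p ~ 1/n. Asymptotically E[X] → c³/6 = 2³/6 = 4/3 ≈ 1.333333, a bounded constant. In this regime the triangle count is asymptotically Poisson(c³/6).

E[X] ≈ 1.306061; in regime p = Θ(1/n^{1}) E[X] stays bounded (at the triangle threshold p ~ 1/n).


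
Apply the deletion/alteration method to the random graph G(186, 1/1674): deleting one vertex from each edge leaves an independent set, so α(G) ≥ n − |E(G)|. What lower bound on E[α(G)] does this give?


E[|E(G)|] = C(186, 2)·p = 17205 · (1/1674) = 185/18.
E[α(G)] ≥ n − E[|E(G)|] = 186 − 185/18 = 3163/18.
Numerically: ≈ 175.722222.
(This is only a lower bound; the true E[α(G)] may be larger.)

E[α(G)] ≥ 3163/18 ≈ 175.722222.
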